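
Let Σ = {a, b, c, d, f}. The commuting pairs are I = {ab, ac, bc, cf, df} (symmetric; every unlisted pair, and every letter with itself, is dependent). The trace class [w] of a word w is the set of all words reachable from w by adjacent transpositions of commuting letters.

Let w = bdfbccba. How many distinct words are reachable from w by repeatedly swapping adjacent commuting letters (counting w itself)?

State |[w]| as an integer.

75

drop 0:b onto floor
drop 1:d onto {0:b}
drop 2:f onto {0:b}
drop 3:b onto {1:d, 2:f}
drop 4:c onto {1:d}
drop 5:c onto {4:c}
drop 6:b onto {3:b}
drop 7:a onto {1:d, 2:f}
ground layer = {0:b}
drop-orders for the pieces not yet dropped (sum over which currently-grounded one goes next):
  1 to go: {5} 1  {6} 1  {7} 1
  2 to go: {3,6} 1  {4,5} 1  {5,6} 2  {5,7} 2  {6,7} 2
  3 to go: {3,5,6} 3  {3,6,7} 3  {4,5,6} 3  {4,5,7} 3  {5,6,7} 6
  4 to go: {2,3,6,7} 3  {3,4,5,6} 6  {3,5,6,7} 12  {4,5,6,7} 12
  5 to go: {2,3,5,6,7} 15  {3,4,5,6,7} 30
  6 to go: {1,3,4,5,6,7} 30  {2,3,4,5,6,7} 45
  if 0:b drops first: 75 orders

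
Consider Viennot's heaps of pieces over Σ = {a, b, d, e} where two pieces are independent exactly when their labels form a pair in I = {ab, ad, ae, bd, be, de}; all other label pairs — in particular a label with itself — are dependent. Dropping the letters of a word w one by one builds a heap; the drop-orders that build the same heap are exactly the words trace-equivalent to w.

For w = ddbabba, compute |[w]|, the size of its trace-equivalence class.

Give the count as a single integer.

210

piece 0:d — minimal
piece 1:d rests on {0:d}
piece 2:b — minimal
piece 3:a — minimal
piece 4:b rests on {2:b}
piece 5:b rests on {4:b}
piece 6:a rests on {3:a}
minimal pieces: {0:d, 2:b, 3:a}
ways to finish when only these pieces remain (= sum over removing one remaining piece with nothing left below it):
  1 left: {1}→1  {5}→1  {6}→1
  2 left: {0,1}→1  {1,5}→2  {1,6}→2  {3,6}→1  {4,5}→1  {5,6}→2
  3 left: {0,1,5}→3  {0,1,6}→3  {1,3,6}→3  {1,4,5}→3  {1,5,6}→6  {2,4,5}→1  {3,5,6}→3  {4,5,6}→3
  4 left: {0,1,3,6}→6  {0,1,4,5}→6  {0,1,5,6}→12  {1,2,4,5}→4  {1,3,5,6}→12  {1,4,5,6}→12  {2,4,5,6}→4  {3,4,5,6}→6
  5 left: {0,1,2,4,5}→10  {0,1,3,5,6}→30  {0,1,4,5,6}→30  {1,2,4,5,6}→20  {1,3,4,5,6}→30  {2,3,4,5,6}→10
  placing 0:d first → 60 extensions
  placing 2:b first → 90 extensions
  placing 3:a first → 60 extensions
total linear extensions = 210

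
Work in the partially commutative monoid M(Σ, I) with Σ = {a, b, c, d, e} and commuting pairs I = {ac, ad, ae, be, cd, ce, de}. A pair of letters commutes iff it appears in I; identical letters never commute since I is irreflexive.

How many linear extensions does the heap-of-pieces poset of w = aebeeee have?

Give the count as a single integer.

piece 0:a — minimal
piece 1:e — minimal
piece 2:b rests on {0:a}
piece 3:e rests on {1:e}
piece 4:e rests on {3:e}
piece 5:e rests on {4:e}
piece 6:e rests on {5:e}
minimal pieces: {0:a, 1:e}
ways to finish when only these pieces remain (= sum over removing one remaining piece with nothing left below it):
  1 left: {2}→1  {6}→1
  2 left: {0,2}→1  {2,6}→2  {5,6}→1
  3 left: {0,2,6}→3  {2,5,6}→3  {4,5,6}→1
  4 left: {0,2,5,6}→6  {2,4,5,6}→4  {3,4,5,6}→1
  5 left: {0,2,4,5,6}→10  {1,3,4,5,6}→1  {2,3,4,5,6}→5
  placing 0:a first → 6 extensions
  placing 1:e first → 15 extensions
total linear extensions = 21

21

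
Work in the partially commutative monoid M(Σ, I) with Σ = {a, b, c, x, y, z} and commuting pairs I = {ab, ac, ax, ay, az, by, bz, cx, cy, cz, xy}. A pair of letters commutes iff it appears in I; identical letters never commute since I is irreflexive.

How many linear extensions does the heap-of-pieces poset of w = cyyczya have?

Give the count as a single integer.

105

piece 0:c — minimal
piece 1:y — minimal
piece 2:y rests on {1:y}
piece 3:c rests on {0:c}
piece 4:z rests on {2:y}
piece 5:y rests on {4:z}
piece 6:a — minimal
minimal pieces: {0:c, 1:y, 6:a}
ways to finish when only these pieces remain (= sum over removing one remaining piece with nothing left below it):
  1 left: {3}→1  {5}→1  {6}→1
  2 left: {0,3}→1  {3,5}→2  {3,6}→2  {4,5}→1  {5,6}→2
  3 left: {0,3,5}→3  {0,3,6}→3  {2,4,5}→1  {3,4,5}→3  {3,5,6}→6  {4,5,6}→3
  4 left: {0,3,4,5}→6  {0,3,5,6}→12  {1,2,4,5}→1  {2,3,4,5}→4  {2,4,5,6}→4  {3,4,5,6}→12
  5 left: {0,2,3,4,5}→10  {0,3,4,5,6}→30  {1,2,3,4,5}→5  {1,2,4,5,6}→5  {2,3,4,5,6}→20
  placing 0:c first → 30 extensions
  placing 1:y first → 60 extensions
  placing 6:a first → 15 extensions
total linear extensions = 105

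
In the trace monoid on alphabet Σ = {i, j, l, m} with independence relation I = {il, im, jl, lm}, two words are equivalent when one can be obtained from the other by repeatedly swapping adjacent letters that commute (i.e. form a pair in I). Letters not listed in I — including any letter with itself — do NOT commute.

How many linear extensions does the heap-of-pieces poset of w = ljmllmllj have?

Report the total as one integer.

126

#0=l has no predecessor
#1=j has no predecessor
#2=m depends on [1:j]
#3=l depends on [0:l]
#4=l depends on [3:l]
#5=m depends on [2:m]
#6=l depends on [4:l]
#7=l depends on [6:l]
#8=j depends on [5:m]
sources: [0:l, 1:j]
N(rest) = Σ N(rest − s) over sources s of rest; N(one piece) = 1:
  size 1 → [7]=1  [8]=1
  size 2 → [5,8]=1  [6,7]=1  [7,8]=2
  size 3 → [2,5,8]=1  [4,6,7]=1  [5,7,8]=3  [6,7,8]=3
  size 4 → [1,2,5,8]=1  [2,5,7,8]=4  [3,4,6,7]=1  [4,6,7,8]=4  [5,6,7,8]=6
  size 5 → [0,3,4,6,7]=1  [1,2,5,7,8]=5  [2,5,6,7,8]=10  [3,4,6,7,8]=5  [4,5,6,7,8]=10
  size 6 → [0,3,4,6,7,8]=6  [1,2,5,6,7,8]=15  [2,4,5,6,7,8]=20  [3,4,5,6,7,8]=15
  size 7 → [0,3,4,5,6,7,8]=21  [1,2,4,5,6,7,8]=35  [2,3,4,5,6,7,8]=35
  first=0(l) contributes 70
  first=1(j) contributes 56
|[w]| = 126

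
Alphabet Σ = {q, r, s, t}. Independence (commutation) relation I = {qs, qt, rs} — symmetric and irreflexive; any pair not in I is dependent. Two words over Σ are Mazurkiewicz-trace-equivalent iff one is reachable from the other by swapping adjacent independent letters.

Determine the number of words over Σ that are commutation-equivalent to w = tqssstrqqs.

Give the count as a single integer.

piece 0:t — minimal
piece 1:q — minimal
piece 2:s rests on {0:t}
piece 3:s rests on {2:s}
piece 4:s rests on {3:s}
piece 5:t rests on {4:s}
piece 6:r rests on {1:q, 5:t}
piece 7:q rests on {6:r}
piece 8:q rests on {7:q}
piece 9:s rests on {5:t}
minimal pieces: {0:t, 1:q}
ways to finish when only these pieces remain (= sum over removing one remaining piece with nothing left below it):
  1 left: {8}→1  {9}→1
  2 left: {7,8}→1  {8,9}→2
  3 left: {6,7,8}→1  {7,8,9}→3
  4 left: {1,6,7,8}→1  {6,7,8,9}→4
  5 left: {1,6,7,8,9}→5  {5,6,7,8,9}→4
  6 left: {1,5,6,7,8,9}→9  {4,5,6,7,8,9}→4
  7 left: {1,4,5,6,7,8,9}→13  {3,4,5,6,7,8,9}→4
  8 left: {1,3,4,5,6,7,8,9}→17  {2,3,4,5,6,7,8,9}→4
  placing 0:t first → 21 extensions
  placing 1:q first → 4 extensions
total linear extensions = 25

25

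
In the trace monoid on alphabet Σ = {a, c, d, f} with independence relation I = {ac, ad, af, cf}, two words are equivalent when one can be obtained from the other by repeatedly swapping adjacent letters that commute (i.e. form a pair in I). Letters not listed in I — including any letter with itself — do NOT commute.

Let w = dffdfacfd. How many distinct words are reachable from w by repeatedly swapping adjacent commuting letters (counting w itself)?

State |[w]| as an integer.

drop 0:d onto floor
drop 1:f onto {0:d}
drop 2:f onto {1:f}
drop 3:d onto {2:f}
drop 4:f onto {3:d}
drop 5:a onto floor
drop 6:c onto {3:d}
drop 7:f onto {4:f}
drop 8:d onto {6:c, 7:f}
ground layer = {0:d, 5:a}
drop-orders for the pieces not yet dropped (sum over which currently-grounded one goes next):
  1 to go: {5} 1  {8} 1
  2 to go: {5,8} 2  {6,8} 1  {7,8} 1
  3 to go: {4,7,8} 1  {5,6,8} 3  {5,7,8} 3  {6,7,8} 2
  4 to go: {4,5,7,8} 4  {4,6,7,8} 3  {5,6,7,8} 8
  5 to go: {3,4,6,7,8} 3  {4,5,6,7,8} 15
  6 to go: {2,3,4,6,7,8} 3  {3,4,5,6,7,8} 18
  7 to go: {1,2,3,4,6,7,8} 3  {2,3,4,5,6,7,8} 21
  if 0:d drops first: 24 orders
  if 5:a drops first: 3 orders
heap linearizations: 27

27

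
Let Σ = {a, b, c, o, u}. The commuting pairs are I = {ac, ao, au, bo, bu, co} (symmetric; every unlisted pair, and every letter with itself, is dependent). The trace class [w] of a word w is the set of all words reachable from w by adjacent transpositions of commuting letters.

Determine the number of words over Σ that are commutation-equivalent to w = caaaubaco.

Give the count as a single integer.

piece 0:c — minimal
piece 1:a — minimal
piece 2:a rests on {1:a}
piece 3:a rests on {2:a}
piece 4:u rests on {0:c}
piece 5:b rests on {0:c, 3:a}
piece 6:a rests on {5:b}
piece 7:c rests on {4:u, 5:b}
piece 8:o rests on {4:u}
minimal pieces: {0:c, 1:a}
ways to finish when only these pieces remain (= sum over removing one remaining piece with nothing left below it):
  1 left: {6}→1  {7}→1  {8}→1
  2 left: {6,7}→2  {6,8}→2  {7,8}→2
  3 left: {4,7,8}→2  {5,6,7}→2  {6,7,8}→6
  4 left: {3,5,6,7}→2  {4,6,7,8}→8  {5,6,7,8}→8
  5 left: {2,3,5,6,7}→2  {3,5,6,7,8}→10  {4,5,6,7,8}→16
  6 left: {0,4,5,6,7,8}→16  {1,2,3,5,6,7}→2  {2,3,5,6,7,8}→12  {3,4,5,6,7,8}→26
  7 left: {0,3,4,5,6,7,8}→42  {1,2,3,5,6,7,8}→14  {2,3,4,5,6,7,8}→38
  placing 0:c first → 52 extensions
  placing 1:a first → 80 extensions
total linear extensions = 132

132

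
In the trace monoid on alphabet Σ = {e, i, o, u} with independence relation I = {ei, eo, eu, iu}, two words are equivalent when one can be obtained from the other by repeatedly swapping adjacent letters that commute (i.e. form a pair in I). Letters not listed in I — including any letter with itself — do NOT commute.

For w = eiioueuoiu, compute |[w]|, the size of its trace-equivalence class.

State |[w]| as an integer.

0(e) covers ∅
1(i) covers ∅
2(i) covers 1:i
3(o) covers 2:i
4(u) covers 3:o
5(e) covers 0:e
6(u) covers 4:u
7(o) covers 6:u
8(i) covers 7:o
9(u) covers 7:o
floor of heap: 0:e, 1:i
completions by unplaced set U, small U first (add the entries for U minus each lowest piece of U):
  |U|=1: {5}:1  {8}:1  {9}:1
  |U|=2: {0,5}:1  {5,8}:2  {5,9}:2  {8,9}:2
  |U|=3: {0,5,8}:3  {0,5,9}:3  {5,8,9}:6  {7,8,9}:2
  |U|=4: {0,5,8,9}:12  {5,7,8,9}:8  {6,7,8,9}:2
  |U|=5: {0,5,7,8,9}:20  {4,6,7,8,9}:2  {5,6,7,8,9}:10
  |U|=6: {0,5,6,7,8,9}:30  {3,4,6,7,8,9}:2  {4,5,6,7,8,9}:12
  |U|=7: {0,4,5,6,7,8,9}:42  {2,3,4,6,7,8,9}:2  {3,4,5,6,7,8,9}:14
  |U|=8: {0,3,4,5,6,7,8,9}:56  {1,2,3,4,6,7,8,9}:2  {2,3,4,5,6,7,8,9}:16
  start at 0(e): 18
  start at 1(i): 72
sum over floor = 90

90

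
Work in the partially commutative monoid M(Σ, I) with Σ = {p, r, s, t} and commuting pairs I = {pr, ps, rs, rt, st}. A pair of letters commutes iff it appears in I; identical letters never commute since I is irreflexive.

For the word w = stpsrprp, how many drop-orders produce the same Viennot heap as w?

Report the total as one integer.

0(s) covers ∅
1(t) covers ∅
2(p) covers 1:t
3(s) covers 0:s
4(r) covers ∅
5(p) covers 2:p
6(r) covers 4:r
7(p) covers 5:p
floor of heap: 0:s, 1:t, 4:r
completions by unplaced set U, small U first (add the entries for U minus each lowest piece of U):
  |U|=1: {3}:1  {6}:1  {7}:1
  |U|=2: {0,3}:1  {3,6}:2  {3,7}:2  {4,6}:1  {5,7}:1  {6,7}:2
  |U|=3: {0,3,6}:3  {0,3,7}:3  {2,5,7}:1  {3,4,6}:3  {3,5,7}:3  {3,6,7}:6  {4,6,7}:3  {5,6,7}:3
  |U|=4: {0,3,4,6}:6  {0,3,5,7}:6  {0,3,6,7}:12  {1,2,5,7}:1  {2,3,5,7}:4  {2,5,6,7}:4  {3,4,6,7}:12  {3,5,6,7}:12  {4,5,6,7}:6
  |U|=5: {0,2,3,5,7}:10  {0,3,4,6,7}:30  {0,3,5,6,7}:30  {1,2,3,5,7}:5  {1,2,5,6,7}:5  {2,3,5,6,7}:20  {2,4,5,6,7}:10  {3,4,5,6,7}:30
  |U|=6: {0,1,2,3,5,7}:15  {0,2,3,5,6,7}:60  {0,3,4,5,6,7}:90  {1,2,3,5,6,7}:30  {1,2,4,5,6,7}:15  {2,3,4,5,6,7}:60
  start at 0(s): 105
  start at 1(t): 210
  start at 4(r): 105
sum over floor = 420

420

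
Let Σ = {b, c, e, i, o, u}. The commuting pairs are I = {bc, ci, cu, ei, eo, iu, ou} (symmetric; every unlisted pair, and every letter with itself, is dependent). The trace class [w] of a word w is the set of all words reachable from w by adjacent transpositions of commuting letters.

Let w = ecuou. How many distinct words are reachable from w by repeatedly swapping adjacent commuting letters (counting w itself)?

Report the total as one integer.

0(e) covers ∅
1(c) covers 0:e
2(u) covers 0:e
3(o) covers 1:c
4(u) covers 2:u
floor of heap: 0:e
completions by unplaced set U, small U first (add the entries for U minus each lowest piece of U):
  |U|=1: {3}:1  {4}:1
  |U|=2: {1,3}:1  {2,4}:1  {3,4}:2
  |U|=3: {1,3,4}:3  {2,3,4}:3
  start at 0(e): 6

6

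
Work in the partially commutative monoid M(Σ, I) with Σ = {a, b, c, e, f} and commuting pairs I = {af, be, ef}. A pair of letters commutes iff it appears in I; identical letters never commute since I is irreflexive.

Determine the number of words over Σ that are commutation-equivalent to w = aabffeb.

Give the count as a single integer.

0(a) covers ∅
1(a) covers 0:a
2(b) covers 1:a
3(f) covers 2:b
4(f) covers 3:f
5(e) covers 1:a
6(b) covers 4:f
floor of heap: 0:a
completions by unplaced set U, small U first (add the entries for U minus each lowest piece of U):
  |U|=1: {5}:1  {6}:1
  |U|=2: {4,6}:1  {5,6}:2
  |U|=3: {3,4,6}:1  {4,5,6}:3
  |U|=4: {2,3,4,6}:1  {3,4,5,6}:4
  |U|=5: {2,3,4,5,6}:5
  start at 0(a): 5

5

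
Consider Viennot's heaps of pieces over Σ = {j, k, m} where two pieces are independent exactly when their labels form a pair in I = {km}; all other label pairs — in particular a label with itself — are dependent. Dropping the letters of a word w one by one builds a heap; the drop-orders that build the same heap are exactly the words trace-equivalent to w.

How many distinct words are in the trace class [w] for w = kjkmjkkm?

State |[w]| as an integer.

drop 0:k onto floor
drop 1:j onto {0:k}
drop 2:k onto {1:j}
drop 3:m onto {1:j}
drop 4:j onto {2:k, 3:m}
drop 5:k onto {4:j}
drop 6:k onto {5:k}
drop 7:m onto {4:j}
ground layer = {0:k}
drop-orders for the pieces not yet dropped (sum over which currently-grounded one goes next):
  1 to go: {6} 1  {7} 1
  2 to go: {5,6} 1  {6,7} 2
  3 to go: {5,6,7} 3
  4 to go: {4,5,6,7} 3
  5 to go: {2,4,5,6,7} 3  {3,4,5,6,7} 3
  6 to go: {2,3,4,5,6,7} 6
  if 0:k drops first: 6 orders

6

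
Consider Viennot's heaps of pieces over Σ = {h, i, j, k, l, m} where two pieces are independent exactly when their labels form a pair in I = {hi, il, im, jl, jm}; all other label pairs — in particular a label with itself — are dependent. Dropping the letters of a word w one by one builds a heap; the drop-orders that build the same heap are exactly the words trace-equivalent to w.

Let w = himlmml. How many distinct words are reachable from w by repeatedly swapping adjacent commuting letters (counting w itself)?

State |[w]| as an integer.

piece 0:h — minimal
piece 1:i — minimal
piece 2:m rests on {0:h}
piece 3:l rests on {2:m}
piece 4:m rests on {3:l}
piece 5:m rests on {4:m}
piece 6:l rests on {5:m}
minimal pieces: {0:h, 1:i}
ways to finish when only these pieces remain (= sum over removing one remaining piece with nothing left below it):
  1 left: {1}→1  {6}→1
  2 left: {1,6}→2  {5,6}→1
  3 left: {1,5,6}→3  {4,5,6}→1
  4 left: {1,4,5,6}→4  {3,4,5,6}→1
  5 left: {1,3,4,5,6}→5  {2,3,4,5,6}→1
  placing 0:h first → 6 extensions
  placing 1:i first → 1 extensions
total linear extensions = 7

7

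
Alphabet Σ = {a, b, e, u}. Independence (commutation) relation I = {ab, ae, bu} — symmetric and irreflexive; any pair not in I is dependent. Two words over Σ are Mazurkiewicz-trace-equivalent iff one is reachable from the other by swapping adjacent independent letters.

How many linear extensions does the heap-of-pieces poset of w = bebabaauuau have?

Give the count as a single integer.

215

drop 0:b onto floor
drop 1:e onto {0:b}
drop 2:b onto {1:e}
drop 3:a onto floor
drop 4:b onto {2:b}
drop 5:a onto {3:a}
drop 6:a onto {5:a}
drop 7:u onto {1:e, 6:a}
drop 8:u onto {7:u}
drop 9:a onto {8:u}
drop 10:u onto {9:a}
ground layer = {0:b, 3:a}
drop-orders for the pieces not yet dropped (sum over which currently-grounded one goes next):
  1 to go: {4} 1  {10} 1
  2 to go: {2,4} 1  {4,10} 2  {9,10} 1
  3 to go: {2,4,10} 3  {4,9,10} 3  {8,9,10} 1
  4 to go: {2,4,9,10} 6  {4,8,9,10} 4  {7,8,9,10} 1
  5 to go: {2,4,8,9,10} 10  {4,7,8,9,10} 5  {6,7,8,9,10} 1
  6 to go: {2,4,7,8,9,10} 15  {4,6,7,8,9,10} 6  {5,6,7,8,9,10} 1
  7 to go: {1,2,4,7,8,9,10} 15  {2,4,6,7,8,9,10} 21  {3,5,6,7,8,9,10} 1  {4,5,6,7,8,9,10} 7
  8 to go: {0,1,2,4,7,8,9,10} 15  {1,2,4,6,7,8,9,10} 36  {2,4,5,6,7,8,9,10} 28  {3,4,5,6,7,8,9,10} 8
  9 to go: {0,1,2,4,6,7,8,9,10} 51  {1,2,4,5,6,7,8,9,10} 64  {2,3,4,5,6,7,8,9,10} 36
  if 0:b drops first: 100 orders
  if 3:a drops first: 115 orders
heap linearizations: 215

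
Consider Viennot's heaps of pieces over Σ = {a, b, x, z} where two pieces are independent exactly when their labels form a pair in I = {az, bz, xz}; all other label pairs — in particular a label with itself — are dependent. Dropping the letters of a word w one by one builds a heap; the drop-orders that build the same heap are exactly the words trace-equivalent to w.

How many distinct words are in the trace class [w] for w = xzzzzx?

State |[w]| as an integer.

15

piece 0:x — minimal
piece 1:z — minimal
piece 2:z rests on {1:z}
piece 3:z rests on {2:z}
piece 4:z rests on {3:z}
piece 5:x rests on {0:x}
minimal pieces: {0:x, 1:z}
ways to finish when only these pieces remain (= sum over removing one remaining piece with nothing left below it):
  1 left: {4}→1  {5}→1
  2 left: {0,5}→1  {3,4}→1  {4,5}→2
  3 left: {0,4,5}→3  {2,3,4}→1  {3,4,5}→3
  4 left: {0,3,4,5}→6  {1,2,3,4}→1  {2,3,4,5}→4
  placing 0:x first → 5 extensions
  placing 1:z first → 10 extensions
total linear extensions = 15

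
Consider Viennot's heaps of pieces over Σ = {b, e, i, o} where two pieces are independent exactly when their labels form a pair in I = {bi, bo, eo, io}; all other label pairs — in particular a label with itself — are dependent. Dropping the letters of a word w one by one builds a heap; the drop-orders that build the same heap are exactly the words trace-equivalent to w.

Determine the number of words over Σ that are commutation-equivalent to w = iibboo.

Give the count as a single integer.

90

0(i) covers ∅
1(i) covers 0:i
2(b) covers ∅
3(b) covers 2:b
4(o) covers ∅
5(o) covers 4:o
floor of heap: 0:i, 2:b, 4:o
completions by unplaced set U, small U first (add the entries for U minus each lowest piece of U):
  |U|=1: {1}:1  {3}:1  {5}:1
  |U|=2: {0,1}:1  {1,3}:2  {1,5}:2  {2,3}:1  {3,5}:2  {4,5}:1
  |U|=3: {0,1,3}:3  {0,1,5}:3  {1,2,3}:3  {1,3,5}:6  {1,4,5}:3  {2,3,5}:3  {3,4,5}:3
  |U|=4: {0,1,2,3}:6  {0,1,3,5}:12  {0,1,4,5}:6  {1,2,3,5}:12  {1,3,4,5}:12  {2,3,4,5}:6
  start at 0(i): 30
  start at 2(b): 30
  start at 4(o): 30
sum over floor = 90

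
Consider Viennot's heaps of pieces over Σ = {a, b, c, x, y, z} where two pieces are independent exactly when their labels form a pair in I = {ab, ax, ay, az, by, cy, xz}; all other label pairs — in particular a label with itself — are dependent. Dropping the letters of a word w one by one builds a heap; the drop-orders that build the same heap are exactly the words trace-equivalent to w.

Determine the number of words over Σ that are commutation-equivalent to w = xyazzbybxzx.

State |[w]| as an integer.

drop 0:x onto floor
drop 1:y onto {0:x}
drop 2:a onto floor
drop 3:z onto {1:y}
drop 4:z onto {3:z}
drop 5:b onto {4:z}
drop 6:y onto {4:z}
drop 7:b onto {5:b}
drop 8:x onto {6:y, 7:b}
drop 9:z onto {6:y, 7:b}
drop 10:x onto {8:x}
ground layer = {0:x, 2:a}
drop-orders for the pieces not yet dropped (sum over which currently-grounded one goes next):
  1 to go: {2} 1  {9} 1  {10} 1
  2 to go: {2,9} 2  {2,10} 2  {8,10} 1  {9,10} 2
  3 to go: {2,8,10} 3  {2,9,10} 6  {8,9,10} 3
  4 to go: {2,8,9,10} 12  {6,8,9,10} 3  {7,8,9,10} 3
  5 to go: {2,6,8,9,10} 15  {2,7,8,9,10} 15  {5,7,8,9,10} 3  {6,7,8,9,10} 6
  6 to go: {2,5,7,8,9,10} 18  {2,6,7,8,9,10} 36  {5,6,7,8,9,10} 9
  7 to go: {2,5,6,7,8,9,10} 63  {4,5,6,7,8,9,10} 9
  8 to go: {2,4,5,6,7,8,9,10} 72  {3,4,5,6,7,8,9,10} 9
  9 to go: {1,3,4,5,6,7,8,9,10} 9  {2,3,4,5,6,7,8,9,10} 81
  if 0:x drops first: 90 orders
  if 2:a drops first: 9 orders
heap linearizations: 99

99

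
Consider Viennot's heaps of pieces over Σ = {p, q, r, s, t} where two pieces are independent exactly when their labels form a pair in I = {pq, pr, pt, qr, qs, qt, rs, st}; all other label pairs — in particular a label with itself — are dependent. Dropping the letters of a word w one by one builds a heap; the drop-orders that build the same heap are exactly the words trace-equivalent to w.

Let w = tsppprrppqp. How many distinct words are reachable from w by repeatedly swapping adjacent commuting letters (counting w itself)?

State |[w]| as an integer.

1320

#0=t has no predecessor
#1=s has no predecessor
#2=p depends on [1:s]
#3=p depends on [2:p]
#4=p depends on [3:p]
#5=r depends on [0:t]
#6=r depends on [5:r]
#7=p depends on [4:p]
#8=p depends on [7:p]
#9=q has no predecessor
#10=p depends on [8:p]
sources: [0:t, 1:s, 9:q]
N(rest) = Σ N(rest − s) over sources s of rest; N(one piece) = 1:
  size 1 → [6]=1  [9]=1  [10]=1
  size 2 → [5,6]=1  [6,9]=2  [6,10]=2  [8,10]=1  [9,10]=2
  size 3 → [0,5,6]=1  [5,6,9]=3  [5,6,10]=3  [6,8,10]=3  [6,9,10]=6  [7,8,10]=1  [8,9,10]=3
  size 4 → [0,5,6,9]=4  [0,5,6,10]=4  [4,7,8,10]=1  [5,6,8,10]=6  [5,6,9,10]=12  [6,7,8,10]=4  [6,8,9,10]=12  [7,8,9,10]=4
  size 5 → [0,5,6,8,10]=10  [0,5,6,9,10]=20  [3,4,7,8,10]=1  [4,6,7,8,10]=5  [4,7,8,9,10]=5  [5,6,7,8,10]=10  [5,6,8,9,10]=30  [6,7,8,9,10]=20
  size 6 → [0,5,6,7,8,10]=20  [0,5,6,8,9,10]=60  [2,3,4,7,8,10]=1  [3,4,6,7,8,10]=6  [3,4,7,8,9,10]=6  [4,5,6,7,8,10]=15  [4,6,7,8,9,10]=30  [5,6,7,8,9,10]=60
  size 7 → [0,4,5,6,7,8,10]=35  [0,5,6,7,8,9,10]=140  [1,2,3,4,7,8,10]=1  [2,3,4,6,7,8,10]=7  [2,3,4,7,8,9,10]=7  [3,4,5,6,7,8,10]=21  [3,4,6,7,8,9,10]=42  [4,5,6,7,8,9,10]=105
  size 8 → [0,3,4,5,6,7,8,10]=56  [0,4,5,6,7,8,9,10]=280  [1,2,3,4,6,7,8,10]=8  [1,2,3,4,7,8,9,10]=8  [2,3,4,5,6,7,8,10]=28  [2,3,4,6,7,8,9,10]=56  [3,4,5,6,7,8,9,10]=168
  size 9 → [0,2,3,4,5,6,7,8,10]=84  [0,3,4,5,6,7,8,9,10]=504  [1,2,3,4,5,6,7,8,10]=36  [1,2,3,4,6,7,8,9,10]=72  [2,3,4,5,6,7,8,9,10]=252
  first=0(t) contributes 360
  first=1(s) contributes 840
  first=9(q) contributes 120
|[w]| = 1320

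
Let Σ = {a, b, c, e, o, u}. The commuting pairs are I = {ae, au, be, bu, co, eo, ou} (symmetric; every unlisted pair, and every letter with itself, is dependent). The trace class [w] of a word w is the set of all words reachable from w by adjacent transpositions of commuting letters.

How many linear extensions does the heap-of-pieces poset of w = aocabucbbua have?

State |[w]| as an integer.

28

#0=a has no predecessor
#1=o depends on [0:a]
#2=c depends on [0:a]
#3=a depends on [1:o, 2:c]
#4=b depends on [3:a]
#5=u depends on [2:c]
#6=c depends on [4:b, 5:u]
#7=b depends on [6:c]
#8=b depends on [7:b]
#9=u depends on [6:c]
#10=a depends on [8:b]
sources: [0:a]
N(rest) = Σ N(rest − s) over sources s of rest; N(one piece) = 1:
  size 1 → [9]=1  [10]=1
  size 2 → [8,10]=1  [9,10]=2
  size 3 → [7,8,10]=1  [8,9,10]=3
  size 4 → [7,8,9,10]=4
  size 5 → [6,7,8,9,10]=4
  size 6 → [4,6,7,8,9,10]=4  [5,6,7,8,9,10]=4
  size 7 → [3,4,6,7,8,9,10]=4  [4,5,6,7,8,9,10]=8
  size 8 → [1,3,4,6,7,8,9,10]=4  [3,4,5,6,7,8,9,10]=12
  size 9 → [1,3,4,5,6,7,8,9,10]=16  [2,3,4,5,6,7,8,9,10]=12
  first=0(a) contributes 28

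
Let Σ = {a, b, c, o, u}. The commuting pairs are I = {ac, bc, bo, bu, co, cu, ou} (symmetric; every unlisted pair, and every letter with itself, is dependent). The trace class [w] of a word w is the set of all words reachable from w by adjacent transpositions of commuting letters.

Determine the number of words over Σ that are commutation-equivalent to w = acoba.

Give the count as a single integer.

10

#0=a has no predecessor
#1=c has no predecessor
#2=o depends on [0:a]
#3=b depends on [0:a]
#4=a depends on [2:o, 3:b]
sources: [0:a, 1:c]
N(rest) = Σ N(rest − s) over sources s of rest; N(one piece) = 1:
  size 1 → [1]=1  [4]=1
  size 2 → [1,4]=2  [2,4]=1  [3,4]=1
  size 3 → [1,2,4]=3  [1,3,4]=3  [2,3,4]=2
  first=0(a) contributes 8
  first=1(c) contributes 2
|[w]| = 10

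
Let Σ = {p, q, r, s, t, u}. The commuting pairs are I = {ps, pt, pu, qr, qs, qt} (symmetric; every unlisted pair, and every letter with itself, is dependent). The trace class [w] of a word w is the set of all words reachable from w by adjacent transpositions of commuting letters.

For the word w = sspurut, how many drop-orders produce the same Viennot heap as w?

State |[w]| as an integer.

0(s) covers ∅
1(s) covers 0:s
2(p) covers ∅
3(u) covers 1:s
4(r) covers 2:p, 3:u
5(u) covers 4:r
6(t) covers 5:u
floor of heap: 0:s, 2:p
completions by unplaced set U, small U first (add the entries for U minus each lowest piece of U):
  |U|=1: {6}:1
  |U|=2: {5,6}:1
  |U|=3: {4,5,6}:1
  |U|=4: {2,4,5,6}:1  {3,4,5,6}:1
  |U|=5: {1,3,4,5,6}:1  {2,3,4,5,6}:2
  start at 0(s): 3
  start at 2(p): 1
sum over floor = 4

4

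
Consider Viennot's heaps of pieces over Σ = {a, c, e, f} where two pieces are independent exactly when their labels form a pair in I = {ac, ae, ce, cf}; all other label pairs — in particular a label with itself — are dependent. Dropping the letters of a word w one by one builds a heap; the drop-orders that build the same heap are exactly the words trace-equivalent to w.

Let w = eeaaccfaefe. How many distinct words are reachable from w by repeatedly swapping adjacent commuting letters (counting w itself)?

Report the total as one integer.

660

#0=e has no predecessor
#1=e depends on [0:e]
#2=a has no predecessor
#3=a depends on [2:a]
#4=c has no predecessor
#5=c depends on [4:c]
#6=f depends on [1:e, 3:a]
#7=a depends on [6:f]
#8=e depends on [6:f]
#9=f depends on [7:a, 8:e]
#10=e depends on [9:f]
sources: [0:e, 2:a, 4:c]
N(rest) = Σ N(rest − s) over sources s of rest; N(one piece) = 1:
  size 1 → [5]=1  [10]=1
  size 2 → [4,5]=1  [5,10]=2  [9,10]=1
  size 3 → [4,5,10]=3  [5,9,10]=3  [7,9,10]=1  [8,9,10]=1
  size 4 → [4,5,9,10]=6  [5,7,9,10]=4  [5,8,9,10]=4  [7,8,9,10]=2
  size 5 → [4,5,7,9,10]=10  [4,5,8,9,10]=10  [5,7,8,9,10]=10  [6,7,8,9,10]=2
  size 6 → [1,6,7,8,9,10]=2  [3,6,7,8,9,10]=2  [4,5,7,8,9,10]=30  [5,6,7,8,9,10]=12
  size 7 → [0,1,6,7,8,9,10]=2  [1,3,6,7,8,9,10]=4  [1,5,6,7,8,9,10]=14  [2,3,6,7,8,9,10]=2  [3,5,6,7,8,9,10]=14  [4,5,6,7,8,9,10]=42
  size 8 → [0,1,3,6,7,8,9,10]=6  [0,1,5,6,7,8,9,10]=16  [1,2,3,6,7,8,9,10]=6  [1,3,5,6,7,8,9,10]=32  [1,4,5,6,7,8,9,10]=56  [2,3,5,6,7,8,9,10]=16  [3,4,5,6,7,8,9,10]=56
  size 9 → [0,1,2,3,6,7,8,9,10]=12  [0,1,3,5,6,7,8,9,10]=54  [0,1,4,5,6,7,8,9,10]=72  [1,2,3,5,6,7,8,9,10]=54  [1,3,4,5,6,7,8,9,10]=144  [2,3,4,5,6,7,8,9,10]=72
  first=0(e) contributes 270
  first=2(a) contributes 270
  first=4(c) contributes 120
|[w]| = 660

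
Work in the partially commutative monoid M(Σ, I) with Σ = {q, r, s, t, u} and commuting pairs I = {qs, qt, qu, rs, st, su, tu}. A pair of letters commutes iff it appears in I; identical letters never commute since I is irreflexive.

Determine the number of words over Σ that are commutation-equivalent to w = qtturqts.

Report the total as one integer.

192

drop 0:q onto floor
drop 1:t onto floor
drop 2:t onto {1:t}
drop 3:u onto floor
drop 4:r onto {0:q, 2:t, 3:u}
drop 5:q onto {4:r}
drop 6:t onto {4:r}
drop 7:s onto floor
ground layer = {0:q, 1:t, 3:u, 7:s}
drop-orders for the pieces not yet dropped (sum over which currently-grounded one goes next):
  1 to go: {5} 1  {6} 1  {7} 1
  2 to go: {5,6} 2  {5,7} 2  {6,7} 2
  3 to go: {4,5,6} 2  {5,6,7} 6
  4 to go: {0,4,5,6} 2  {2,4,5,6} 2  {3,4,5,6} 2  {4,5,6,7} 8
  5 to go: {0,2,4,5,6} 4  {0,3,4,5,6} 4  {0,4,5,6,7} 10  {1,2,4,5,6} 2  {2,3,4,5,6} 4  {2,4,5,6,7} 10  {3,4,5,6,7} 10
  6 to go: {0,1,2,4,5,6} 6  {0,2,3,4,5,6} 12  {0,2,4,5,6,7} 24  {0,3,4,5,6,7} 24  {1,2,3,4,5,6} 6  {1,2,4,5,6,7} 12  {2,3,4,5,6,7} 24
  if 0:q drops first: 42 orders
  if 1:t drops first: 84 orders
  if 3:u drops first: 42 orders
  if 7:s drops first: 24 orders
heap linearizations: 192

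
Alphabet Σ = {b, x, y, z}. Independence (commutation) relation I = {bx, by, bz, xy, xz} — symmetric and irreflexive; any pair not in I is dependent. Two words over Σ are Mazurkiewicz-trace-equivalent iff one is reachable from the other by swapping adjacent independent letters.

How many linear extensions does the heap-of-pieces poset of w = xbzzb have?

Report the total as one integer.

#0=x has no predecessor
#1=b has no predecessor
#2=z has no predecessor
#3=z depends on [2:z]
#4=b depends on [1:b]
sources: [0:x, 1:b, 2:z]
N(rest) = Σ N(rest − s) over sources s of rest; N(one piece) = 1:
  size 1 → [0]=1  [3]=1  [4]=1
  size 2 → [0,3]=2  [0,4]=2  [1,4]=1  [2,3]=1  [3,4]=2
  size 3 → [0,1,4]=3  [0,2,3]=3  [0,3,4]=6  [1,3,4]=3  [2,3,4]=3
  first=0(x) contributes 6
  first=1(b) contributes 12
  first=2(z) contributes 12
|[w]| = 30

30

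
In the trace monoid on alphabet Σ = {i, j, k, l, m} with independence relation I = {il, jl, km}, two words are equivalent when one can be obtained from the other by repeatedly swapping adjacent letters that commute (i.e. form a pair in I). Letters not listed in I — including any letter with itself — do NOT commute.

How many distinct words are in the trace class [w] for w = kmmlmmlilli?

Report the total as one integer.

30

0(k) covers ∅
1(m) covers ∅
2(m) covers 1:m
3(l) covers 0:k, 2:m
4(m) covers 3:l
5(m) covers 4:m
6(l) covers 5:m
7(i) covers 5:m
8(l) covers 6:l
9(l) covers 8:l
10(i) covers 7:i
floor of heap: 0:k, 1:m
completions by unplaced set U, small U first (add the entries for U minus each lowest piece of U):
  |U|=1: {9}:1  {10}:1
  |U|=2: {7,10}:1  {8,9}:1  {9,10}:2
  |U|=3: {6,8,9}:1  {7,9,10}:3  {8,9,10}:3
  |U|=4: {6,8,9,10}:4  {7,8,9,10}:6
  |U|=5: {6,7,8,9,10}:10
  |U|=6: {5,6,7,8,9,10}:10
  |U|=7: {4,5,6,7,8,9,10}:10
  |U|=8: {3,4,5,6,7,8,9,10}:10
  |U|=9: {0,3,4,5,6,7,8,9,10}:10  {2,3,4,5,6,7,8,9,10}:10
  start at 0(k): 10
  start at 1(m): 20
sum over floor = 30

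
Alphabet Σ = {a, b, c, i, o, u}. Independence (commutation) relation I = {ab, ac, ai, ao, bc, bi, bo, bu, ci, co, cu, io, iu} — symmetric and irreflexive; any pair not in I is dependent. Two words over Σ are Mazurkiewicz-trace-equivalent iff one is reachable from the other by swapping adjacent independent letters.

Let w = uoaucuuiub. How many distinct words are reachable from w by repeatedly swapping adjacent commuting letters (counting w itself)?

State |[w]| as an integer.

#0=u has no predecessor
#1=o depends on [0:u]
#2=a depends on [0:u]
#3=u depends on [1:o, 2:a]
#4=c has no predecessor
#5=u depends on [3:u]
#6=u depends on [5:u]
#7=i has no predecessor
#8=u depends on [6:u]
#9=b has no predecessor
sources: [0:u, 4:c, 7:i, 9:b]
N(rest) = Σ N(rest − s) over sources s of rest; N(one piece) = 1:
  size 1 → [4]=1  [7]=1  [8]=1  [9]=1
  size 2 → [4,7]=2  [4,8]=2  [4,9]=2  [6,8]=1  [7,8]=2  [7,9]=2  [8,9]=2
  size 3 → [4,6,8]=3  [4,7,8]=6  [4,7,9]=6  [4,8,9]=6  [5,6,8]=1  [6,7,8]=3  [6,8,9]=3  [7,8,9]=6
  size 4 → [3,5,6,8]=1  [4,5,6,8]=4  [4,6,7,8]=12  [4,6,8,9]=12  [4,7,8,9]=24  [5,6,7,8]=4  [5,6,8,9]=4  [6,7,8,9]=12
  size 5 → [1,3,5,6,8]=1  [2,3,5,6,8]=1  [3,4,5,6,8]=5  [3,5,6,7,8]=5  [3,5,6,8,9]=5  [4,5,6,7,8]=20  [4,5,6,8,9]=20  [4,6,7,8,9]=60  [5,6,7,8,9]=20
  size 6 → [1,2,3,5,6,8]=2  [1,3,4,5,6,8]=6  [1,3,5,6,7,8]=6  [1,3,5,6,8,9]=6  [2,3,4,5,6,8]=6  [2,3,5,6,7,8]=6  [2,3,5,6,8,9]=6  [3,4,5,6,7,8]=30  [3,4,5,6,8,9]=30  [3,5,6,7,8,9]=30  [4,5,6,7,8,9]=120
  size 7 → [0,1,2,3,5,6,8]=2  [1,2,3,4,5,6,8]=14  [1,2,3,5,6,7,8]=14  [1,2,3,5,6,8,9]=14  [1,3,4,5,6,7,8]=42  [1,3,4,5,6,8,9]=42  [1,3,5,6,7,8,9]=42  [2,3,4,5,6,7,8]=42  [2,3,4,5,6,8,9]=42  [2,3,5,6,7,8,9]=42  [3,4,5,6,7,8,9]=210
  size 8 → [0,1,2,3,4,5,6,8]=16  [0,1,2,3,5,6,7,8]=16  [0,1,2,3,5,6,8,9]=16  [1,2,3,4,5,6,7,8]=112  [1,2,3,4,5,6,8,9]=112  [1,2,3,5,6,7,8,9]=112  [1,3,4,5,6,7,8,9]=336  [2,3,4,5,6,7,8,9]=336
  first=0(u) contributes 1008
  first=4(c) contributes 144
  first=7(i) contributes 144
  first=9(b) contributes 144
|[w]| = 1440

1440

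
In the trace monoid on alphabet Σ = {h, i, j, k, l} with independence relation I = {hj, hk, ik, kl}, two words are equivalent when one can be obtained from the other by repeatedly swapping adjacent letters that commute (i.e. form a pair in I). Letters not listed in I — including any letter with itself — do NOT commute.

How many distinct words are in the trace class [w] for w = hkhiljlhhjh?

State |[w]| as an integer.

#0=h has no predecessor
#1=k has no predecessor
#2=h depends on [0:h]
#3=i depends on [2:h]
#4=l depends on [3:i]
#5=j depends on [1:k, 4:l]
#6=l depends on [5:j]
#7=h depends on [6:l]
#8=h depends on [7:h]
#9=j depends on [6:l]
#10=h depends on [8:h]
sources: [0:h, 1:k]
N(rest) = Σ N(rest − s) over sources s of rest; N(one piece) = 1:
  size 1 → [9]=1  [10]=1
  size 2 → [8,10]=1  [9,10]=2
  size 3 → [7,8,10]=1  [8,9,10]=3
  size 4 → [7,8,9,10]=4
  size 5 → [6,7,8,9,10]=4
  size 6 → [5,6,7,8,9,10]=4
  size 7 → [1,5,6,7,8,9,10]=4  [4,5,6,7,8,9,10]=4
  size 8 → [1,4,5,6,7,8,9,10]=8  [3,4,5,6,7,8,9,10]=4
  size 9 → [1,3,4,5,6,7,8,9,10]=12  [2,3,4,5,6,7,8,9,10]=4
  first=0(h) contributes 16
  first=1(k) contributes 4
|[w]| = 20

20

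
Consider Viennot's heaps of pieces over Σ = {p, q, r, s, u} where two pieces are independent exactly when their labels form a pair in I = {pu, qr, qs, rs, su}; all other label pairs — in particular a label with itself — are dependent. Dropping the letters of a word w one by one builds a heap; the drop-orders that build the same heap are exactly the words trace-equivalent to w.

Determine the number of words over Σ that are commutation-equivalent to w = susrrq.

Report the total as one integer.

45

#0=s has no predecessor
#1=u has no predecessor
#2=s depends on [0:s]
#3=r depends on [1:u]
#4=r depends on [3:r]
#5=q depends on [1:u]
sources: [0:s, 1:u]
N(rest) = Σ N(rest − s) over sources s of rest; N(one piece) = 1:
  size 1 → [2]=1  [4]=1  [5]=1
  size 2 → [0,2]=1  [2,4]=2  [2,5]=2  [3,4]=1  [4,5]=2
  size 3 → [0,2,4]=3  [0,2,5]=3  [2,3,4]=3  [2,4,5]=6  [3,4,5]=3
  size 4 → [0,2,3,4]=6  [0,2,4,5]=12  [1,3,4,5]=3  [2,3,4,5]=12
  first=0(s) contributes 15
  first=1(u) contributes 30
|[w]| = 45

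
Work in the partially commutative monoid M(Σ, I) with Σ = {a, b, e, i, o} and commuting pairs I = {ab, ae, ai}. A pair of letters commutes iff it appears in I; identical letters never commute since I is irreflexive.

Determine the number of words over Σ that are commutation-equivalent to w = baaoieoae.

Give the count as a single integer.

6

0(b) covers ∅
1(a) covers ∅
2(a) covers 1:a
3(o) covers 0:b, 2:a
4(i) covers 3:o
5(e) covers 4:i
6(o) covers 5:e
7(a) covers 6:o
8(e) covers 6:o
floor of heap: 0:b, 1:a
completions by unplaced set U, small U first (add the entries for U minus each lowest piece of U):
  |U|=1: {7}:1  {8}:1
  |U|=2: {7,8}:2
  |U|=3: {6,7,8}:2
  |U|=4: {5,6,7,8}:2
  |U|=5: {4,5,6,7,8}:2
  |U|=6: {3,4,5,6,7,8}:2
  |U|=7: {0,3,4,5,6,7,8}:2  {2,3,4,5,6,7,8}:2
  start at 0(b): 2
  start at 1(a): 4
sum over floor = 6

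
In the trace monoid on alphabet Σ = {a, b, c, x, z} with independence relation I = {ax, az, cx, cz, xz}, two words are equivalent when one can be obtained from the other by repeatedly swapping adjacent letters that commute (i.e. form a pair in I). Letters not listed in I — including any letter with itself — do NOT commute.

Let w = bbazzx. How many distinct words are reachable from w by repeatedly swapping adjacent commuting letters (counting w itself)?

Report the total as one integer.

12

0(b) covers ∅
1(b) covers 0:b
2(a) covers 1:b
3(z) covers 1:b
4(z) covers 3:z
5(x) covers 1:b
floor of heap: 0:b
completions by unplaced set U, small U first (add the entries for U minus each lowest piece of U):
  |U|=1: {2}:1  {4}:1  {5}:1
  |U|=2: {2,4}:2  {2,5}:2  {3,4}:1  {4,5}:2
  |U|=3: {2,3,4}:3  {2,4,5}:6  {3,4,5}:3
  |U|=4: {2,3,4,5}:12
  start at 0(b): 12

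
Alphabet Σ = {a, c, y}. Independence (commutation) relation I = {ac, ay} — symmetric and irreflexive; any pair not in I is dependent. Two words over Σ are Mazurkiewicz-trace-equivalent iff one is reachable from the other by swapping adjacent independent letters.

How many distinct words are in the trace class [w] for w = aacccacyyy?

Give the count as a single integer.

120

drop 0:a onto floor
drop 1:a onto {0:a}
drop 2:c onto floor
drop 3:c onto {2:c}
drop 4:c onto {3:c}
drop 5:a onto {1:a}
drop 6:c onto {4:c}
drop 7:y onto {6:c}
drop 8:y onto {7:y}
drop 9:y onto {8:y}
ground layer = {0:a, 2:c}
drop-orders for the pieces not yet dropped (sum over which currently-grounded one goes next):
  1 to go: {5} 1  {9} 1
  2 to go: {1,5} 1  {5,9} 2  {8,9} 1
  3 to go: {0,1,5} 1  {1,5,9} 3  {5,8,9} 3  {7,8,9} 1
  4 to go: {0,1,5,9} 4  {1,5,8,9} 6  {5,7,8,9} 4  {6,7,8,9} 1
  5 to go: {0,1,5,8,9} 10  {1,5,7,8,9} 10  {4,6,7,8,9} 1  {5,6,7,8,9} 5
  6 to go: {0,1,5,7,8,9} 20  {1,5,6,7,8,9} 15  {3,4,6,7,8,9} 1  {4,5,6,7,8,9} 6
  7 to go: {0,1,5,6,7,8,9} 35  {1,4,5,6,7,8,9} 21  {2,3,4,6,7,8,9} 1  {3,4,5,6,7,8,9} 7
  8 to go: {0,1,4,5,6,7,8,9} 56  {1,3,4,5,6,7,8,9} 28  {2,3,4,5,6,7,8,9} 8
  if 0:a drops first: 36 orders
  if 2:c drops first: 84 orders
heap linearizations: 120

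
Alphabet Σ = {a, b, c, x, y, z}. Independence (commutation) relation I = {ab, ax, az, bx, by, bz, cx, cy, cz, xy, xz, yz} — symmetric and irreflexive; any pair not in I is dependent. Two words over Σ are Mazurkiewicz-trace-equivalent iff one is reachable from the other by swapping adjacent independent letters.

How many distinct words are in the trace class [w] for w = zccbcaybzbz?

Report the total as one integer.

990

#0=z has no predecessor
#1=c has no predecessor
#2=c depends on [1:c]
#3=b depends on [2:c]
#4=c depends on [3:b]
#5=a depends on [4:c]
#6=y depends on [5:a]
#7=b depends on [4:c]
#8=z depends on [0:z]
#9=b depends on [7:b]
#10=z depends on [8:z]
sources: [0:z, 1:c]
N(rest) = Σ N(rest − s) over sources s of rest; N(one piece) = 1:
  size 1 → [6]=1  [9]=1  [10]=1
  size 2 → [5,6]=1  [6,9]=2  [6,10]=2  [7,9]=1  [8,10]=1  [9,10]=2
  size 3 → [0,8,10]=1  [5,6,9]=3  [5,6,10]=3  [6,7,9]=3  [6,8,10]=3  [6,9,10]=6  [7,9,10]=3  [8,9,10]=3
  size 4 → [0,6,8,10]=4  [0,8,9,10]=4  [5,6,7,9]=6  [5,6,8,10]=6  [5,6,9,10]=12  [6,7,9,10]=12  [6,8,9,10]=12  [7,8,9,10]=6
  size 5 → [0,5,6,8,10]=10  [0,6,8,9,10]=20  [0,7,8,9,10]=10  [4,5,6,7,9]=6  [5,6,7,9,10]=30  [5,6,8,9,10]=30  [6,7,8,9,10]=30
  size 6 → [0,5,6,8,9,10]=60  [0,6,7,8,9,10]=60  [3,4,5,6,7,9]=6  [4,5,6,7,9,10]=36  [5,6,7,8,9,10]=90
  size 7 → [0,5,6,7,8,9,10]=210  [2,3,4,5,6,7,9]=6  [3,4,5,6,7,9,10]=42  [4,5,6,7,8,9,10]=126
  size 8 → [0,4,5,6,7,8,9,10]=336  [1,2,3,4,5,6,7,9]=6  [2,3,4,5,6,7,9,10]=48  [3,4,5,6,7,8,9,10]=168
  size 9 → [0,3,4,5,6,7,8,9,10]=504  [1,2,3,4,5,6,7,9,10]=54  [2,3,4,5,6,7,8,9,10]=216
  first=0(z) contributes 270
  first=1(c) contributes 720
|[w]| = 990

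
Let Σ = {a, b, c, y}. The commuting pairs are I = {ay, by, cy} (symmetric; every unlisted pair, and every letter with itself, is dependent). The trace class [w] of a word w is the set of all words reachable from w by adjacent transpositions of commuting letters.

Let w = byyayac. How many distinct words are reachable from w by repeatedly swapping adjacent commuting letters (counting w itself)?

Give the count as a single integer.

35

piece 0:b — minimal
piece 1:y — minimal
piece 2:y rests on {1:y}
piece 3:a rests on {0:b}
piece 4:y rests on {2:y}
piece 5:a rests on {3:a}
piece 6:c rests on {5:a}
minimal pieces: {0:b, 1:y}
ways to finish when only these pieces remain (= sum over removing one remaining piece with nothing left below it):
  1 left: {4}→1  {6}→1
  2 left: {2,4}→1  {4,6}→2  {5,6}→1
  3 left: {1,2,4}→1  {2,4,6}→3  {3,5,6}→1  {4,5,6}→3
  4 left: {0,3,5,6}→1  {1,2,4,6}→4  {2,4,5,6}→6  {3,4,5,6}→4
  5 left: {0,3,4,5,6}→5  {1,2,4,5,6}→10  {2,3,4,5,6}→10
  placing 0:b first → 20 extensions
  placing 1:y first → 15 extensions
total linear extensions = 35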